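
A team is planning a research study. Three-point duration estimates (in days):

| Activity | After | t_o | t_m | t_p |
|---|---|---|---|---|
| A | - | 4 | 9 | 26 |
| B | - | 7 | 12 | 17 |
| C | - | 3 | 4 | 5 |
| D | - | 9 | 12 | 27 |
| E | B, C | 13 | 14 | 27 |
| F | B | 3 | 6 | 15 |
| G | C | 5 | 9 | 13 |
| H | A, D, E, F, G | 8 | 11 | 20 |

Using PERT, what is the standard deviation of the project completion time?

3.50 days

te_A = (4 + 4·9 + 26)/6 = 66/6 = 11; σ²_A = ((26−4)/6)² = 13.444
te_B = (7 + 4·12 + 17)/6 = 72/6 = 12; σ²_B = ((17−7)/6)² = 2.778
te_C = (3 + 4·4 + 5)/6 = 24/6 = 4; σ²_C = ((5−3)/6)² = 0.111
te_D = (9 + 4·12 + 27)/6 = 84/6 = 14; σ²_D = ((27−9)/6)² = 9.000
te_E = (13 + 4·14 + 27)/6 = 96/6 = 16; σ²_E = ((27−13)/6)² = 5.444
te_F = (3 + 4·6 + 15)/6 = 42/6 = 7; σ²_F = ((15−3)/6)² = 4.000
te_G = (5 + 4·9 + 13)/6 = 54/6 = 9; σ²_G = ((13−5)/6)² = 1.778
te_H = (8 + 4·11 + 20)/6 = 72/6 = 12; σ²_H = ((20−8)/6)² = 4.000

Forward pass:
ES_A = 0; EF_A = 11
ES_B = 0; EF_B = 12
ES_C = 0; EF_C = 4
ES_D = 0; EF_D = 14
ES_E = max(EF_B=12, EF_C=4) = 12; EF_E = 12+16 = 28
ES_F = 12; EF_F = 12+7 = 19
ES_G = 4; EF_G = 4+9 = 13
ES_H = max(EF_A=11, EF_D=14, EF_E=28, EF_F=19, EF_G=13) = 28; EF_H = 28+12 = 40
Expected project duration μ = 40 days. Critical path: B → E → H.

Variance along critical path = 2.778 + 5.444 + 4.000 = 12.222
σ = √12.222 = 3.496 days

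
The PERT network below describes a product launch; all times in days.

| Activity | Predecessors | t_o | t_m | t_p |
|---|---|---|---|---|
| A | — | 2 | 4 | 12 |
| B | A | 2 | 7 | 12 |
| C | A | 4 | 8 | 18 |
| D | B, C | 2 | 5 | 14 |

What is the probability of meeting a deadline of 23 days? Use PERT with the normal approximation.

te_A = (2 + 4·4 + 12)/6 = 30/6 = 5; σ²_A = ((12−2)/6)² = 2.778
te_B = (2 + 4·7 + 12)/6 = 42/6 = 7; σ²_B = ((12−2)/6)² = 2.778
te_C = (4 + 4·8 + 18)/6 = 54/6 = 9; σ²_C = ((18−4)/6)² = 5.444
te_D = (2 + 4·5 + 14)/6 = 36/6 = 6; σ²_D = ((14−2)/6)² = 4.000

Forward pass:
ES_A = 0; EF_A = 5
ES_B = 5; EF_B = 5+7 = 12
ES_C = 5; EF_C = 5+9 = 14
ES_D = max(EF_B=12, EF_C=14) = 14; EF_D = 14+6 = 20
Expected project duration μ = 20 days. Critical path: A → C → D.

Variance along critical path = 2.778 + 5.444 + 4.000 = 12.222; σ = √12.222 = 3.496 days.
Z = (23 − 20) / 3.496 = 0.858
P(T ≤ 23) = Φ(0.858) ≈ 0.805

0.805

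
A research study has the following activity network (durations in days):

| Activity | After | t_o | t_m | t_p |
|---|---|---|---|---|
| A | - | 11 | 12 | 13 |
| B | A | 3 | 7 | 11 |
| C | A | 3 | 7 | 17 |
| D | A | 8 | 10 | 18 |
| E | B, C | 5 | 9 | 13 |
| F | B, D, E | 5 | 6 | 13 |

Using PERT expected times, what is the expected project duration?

te_A = (11 + 4·12 + 13)/6 = 72/6 = 12
te_B = (3 + 4·7 + 11)/6 = 42/6 = 7
te_C = (3 + 4·7 + 17)/6 = 48/6 = 8
te_D = (8 + 4·10 + 18)/6 = 66/6 = 11
te_E = (5 + 4·9 + 13)/6 = 54/6 = 9
te_F = (5 + 4·6 + 13)/6 = 42/6 = 7

Forward pass:
ES_A = 0; EF_A = 12
ES_B = 12; EF_B = 12+7 = 19
ES_C = 12; EF_C = 12+8 = 20
ES_D = 12; EF_D = 12+11 = 23
ES_E = max(EF_B=19, EF_C=20) = 20; EF_E = 20+9 = 29
ES_F = max(EF_B=19, EF_D=23, EF_E=29) = 29; EF_F = 29+7 = 36
Expected project duration μ = 36 days. Critical path: A → C → E → F.

36 days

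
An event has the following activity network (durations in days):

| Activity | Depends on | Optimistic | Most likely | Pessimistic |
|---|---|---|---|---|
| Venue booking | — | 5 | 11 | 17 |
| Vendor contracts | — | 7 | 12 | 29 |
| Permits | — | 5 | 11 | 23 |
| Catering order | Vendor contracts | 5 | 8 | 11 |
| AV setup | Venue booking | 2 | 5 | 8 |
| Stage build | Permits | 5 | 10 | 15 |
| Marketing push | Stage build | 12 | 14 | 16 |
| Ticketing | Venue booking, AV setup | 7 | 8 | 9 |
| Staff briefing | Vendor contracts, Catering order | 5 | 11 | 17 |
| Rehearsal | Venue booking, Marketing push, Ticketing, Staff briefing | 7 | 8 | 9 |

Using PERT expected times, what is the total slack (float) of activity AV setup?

te_Venue booking = (5 + 4·11 + 17)/6 = 66/6 = 11
te_Vendor contracts = (7 + 4·12 + 29)/6 = 84/6 = 14
te_Permits = (5 + 4·11 + 23)/6 = 72/6 = 12
te_Catering order = (5 + 4·8 + 11)/6 = 48/6 = 8
te_AV setup = (2 + 4·5 + 8)/6 = 30/6 = 5
te_Stage build = (5 + 4·10 + 15)/6 = 60/6 = 10
te_Marketing push = (12 + 4·14 + 16)/6 = 84/6 = 14
te_Ticketing = (7 + 4·8 + 9)/6 = 48/6 = 8
te_Staff briefing = (5 + 4·11 + 17)/6 = 66/6 = 11
te_Rehearsal = (7 + 4·8 + 9)/6 = 48/6 = 8

Forward pass:
ES_Venue booking = 0; EF_Venue booking = 11
ES_Vendor contracts = 0; EF_Vendor contracts = 14
ES_Permits = 0; EF_Permits = 12
ES_Catering order = 14; EF_Catering order = 14+8 = 22
ES_AV setup = 11; EF_AV setup = 11+5 = 16
ES_Stage build = 12; EF_Stage build = 12+10 = 22
ES_Marketing push = 22; EF_Marketing push = 22+14 = 36
ES_Ticketing = max(EF_Venue booking=11, EF_AV setup=16) = 16; EF_Ticketing = 16+8 = 24
ES_Staff briefing = max(EF_Vendor contracts=14, EF_Catering order=22) = 22; EF_Staff briefing = 22+11 = 33
ES_Rehearsal = max(EF_Venue booking=11, EF_Marketing push=36, EF_Ticketing=24, EF_Staff briefing=33) = 36; EF_Rehearsal = 36+8 = 44
Expected project duration μ = 44 days. Critical path: Permits → Stage build → Marketing push → Rehearsal.

Backward pass:
LF_Rehearsal = 44; LS_Rehearsal = 44−8 = 36
LF_Staff briefing = LS_Rehearsal = 36; LS_Staff briefing = 36−11 = 25
LF_Ticketing = LS_Rehearsal = 36; LS_Ticketing = 36−8 = 28
LF_Marketing push = LS_Rehearsal = 36; LS_Marketing push = 36−14 = 22
LF_Stage build = LS_Marketing push = 22; LS_Stage build = 22−10 = 12
LF_AV setup = LS_Ticketing = 28; LS_AV setup = 28−5 = 23
LF_Catering order = LS_Staff briefing = 25; LS_Catering order = 25−8 = 17
LF_Permits = LS_Stage build = 12; LS_Permits = 12−12 = 0
LF_Vendor contracts = min(LS_Catering order=17, LS_Staff briefing=25) = 17; LS_Vendor contracts = 17−14 = 3
LF_Venue booking = min(LS_AV setup=23, LS_Ticketing=28, LS_Rehearsal=36) = 23; LS_Venue booking = 23−11 = 12
Slack_AV setup = LS_AV setup − ES_AV setup = 23 − 11 = 12

12 days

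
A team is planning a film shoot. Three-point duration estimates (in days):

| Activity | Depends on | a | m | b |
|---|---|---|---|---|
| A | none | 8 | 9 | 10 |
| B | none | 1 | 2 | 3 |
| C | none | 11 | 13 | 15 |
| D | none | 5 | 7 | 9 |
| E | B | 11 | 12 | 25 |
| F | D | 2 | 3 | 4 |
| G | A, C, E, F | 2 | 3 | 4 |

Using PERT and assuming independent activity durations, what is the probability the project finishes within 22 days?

te_A = (8 + 4·9 + 10)/6 = 54/6 = 9; σ²_A = ((10−8)/6)² = 0.111
te_B = (1 + 4·2 + 3)/6 = 12/6 = 2; σ²_B = ((3−1)/6)² = 0.111
te_C = (11 + 4·13 + 15)/6 = 78/6 = 13; σ²_C = ((15−11)/6)² = 0.444
te_D = (5 + 4·7 + 9)/6 = 42/6 = 7; σ²_D = ((9−5)/6)² = 0.444
te_E = (11 + 4·12 + 25)/6 = 84/6 = 14; σ²_E = ((25−11)/6)² = 5.444
te_F = (2 + 4·3 + 4)/6 = 18/6 = 3; σ²_F = ((4−2)/6)² = 0.111
te_G = (2 + 4·3 + 4)/6 = 18/6 = 3; σ²_G = ((4−2)/6)² = 0.111

Forward pass:
ES_A = 0; EF_A = 9
ES_B = 0; EF_B = 2
ES_C = 0; EF_C = 13
ES_D = 0; EF_D = 7
ES_E = 2; EF_E = 2+14 = 16
ES_F = 7; EF_F = 7+3 = 10
ES_G = max(EF_A=9, EF_C=13, EF_E=16, EF_F=10) = 16; EF_G = 16+3 = 19
Expected project duration μ = 19 days. Critical path: B → E → G.

Variance along critical path = 0.111 + 5.444 + 0.111 = 5.667; σ = √5.667 = 2.380 days.
Z = (22 − 19) / 2.380 = 1.260
P(T ≤ 22) = Φ(1.260) ≈ 0.896

0.896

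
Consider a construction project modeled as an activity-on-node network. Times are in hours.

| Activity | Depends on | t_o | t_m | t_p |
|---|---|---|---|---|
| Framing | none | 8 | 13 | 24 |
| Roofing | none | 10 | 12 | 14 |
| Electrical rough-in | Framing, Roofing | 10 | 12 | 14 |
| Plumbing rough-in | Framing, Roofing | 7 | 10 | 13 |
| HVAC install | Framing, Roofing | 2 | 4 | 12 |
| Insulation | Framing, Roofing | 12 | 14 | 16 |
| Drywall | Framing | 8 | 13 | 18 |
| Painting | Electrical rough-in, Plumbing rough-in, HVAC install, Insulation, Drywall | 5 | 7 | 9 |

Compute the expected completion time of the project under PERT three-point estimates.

35 hours

te_Framing = (8 + 4·13 + 24)/6 = 84/6 = 14
te_Roofing = (10 + 4·12 + 14)/6 = 72/6 = 12
te_Electrical rough-in = (10 + 4·12 + 14)/6 = 72/6 = 12
te_Plumbing rough-in = (7 + 4·10 + 13)/6 = 60/6 = 10
te_HVAC install = (2 + 4·4 + 12)/6 = 30/6 = 5
te_Insulation = (12 + 4·14 + 16)/6 = 84/6 = 14
te_Drywall = (8 + 4·13 + 18)/6 = 78/6 = 13
te_Painting = (5 + 4·7 + 9)/6 = 42/6 = 7

Forward pass:
ES_Framing = 0; EF_Framing = 14
ES_Roofing = 0; EF_Roofing = 12
ES_Electrical rough-in = max(EF_Framing=14, EF_Roofing=12) = 14; EF_Electrical rough-in = 14+12 = 26
ES_Plumbing rough-in = max(EF_Framing=14, EF_Roofing=12) = 14; EF_Plumbing rough-in = 14+10 = 24
ES_HVAC install = max(EF_Framing=14, EF_Roofing=12) = 14; EF_HVAC install = 14+5 = 19
ES_Insulation = max(EF_Framing=14, EF_Roofing=12) = 14; EF_Insulation = 14+14 = 28
ES_Drywall = 14; EF_Drywall = 14+13 = 27
ES_Painting = max(EF_Electrical rough-in=26, EF_Plumbing rough-in=24, EF_HVAC install=19, EF_Insulation=28, EF_Drywall=27) = 28; EF_Painting = 28+7 = 35
Expected project duration μ = 35 hours. Critical path: Framing → Insulation → Painting.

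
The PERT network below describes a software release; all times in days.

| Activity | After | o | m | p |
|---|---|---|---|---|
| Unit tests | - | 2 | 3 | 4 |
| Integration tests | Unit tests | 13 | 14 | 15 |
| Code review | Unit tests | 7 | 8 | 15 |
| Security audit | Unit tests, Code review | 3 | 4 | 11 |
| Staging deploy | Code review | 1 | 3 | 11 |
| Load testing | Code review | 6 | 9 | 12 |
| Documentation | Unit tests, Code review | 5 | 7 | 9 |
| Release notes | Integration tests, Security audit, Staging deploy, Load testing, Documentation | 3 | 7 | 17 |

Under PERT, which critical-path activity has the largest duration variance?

Release notes

te_Unit tests = (2 + 4·3 + 4)/6 = 18/6 = 3; σ²_Unit tests = ((4−2)/6)² = 0.111
te_Integration tests = (13 + 4·14 + 15)/6 = 84/6 = 14; σ²_Integration tests = ((15−13)/6)² = 0.111
te_Code review = (7 + 4·8 + 15)/6 = 54/6 = 9; σ²_Code review = ((15−7)/6)² = 1.778
te_Security audit = (3 + 4·4 + 11)/6 = 30/6 = 5; σ²_Security audit = ((11−3)/6)² = 1.778
te_Staging deploy = (1 + 4·3 + 11)/6 = 24/6 = 4; σ²_Staging deploy = ((11−1)/6)² = 2.778
te_Load testing = (6 + 4·9 + 12)/6 = 54/6 = 9; σ²_Load testing = ((12−6)/6)² = 1.000
te_Documentation = (5 + 4·7 + 9)/6 = 42/6 = 7; σ²_Documentation = ((9−5)/6)² = 0.444
te_Release notes = (3 + 4·7 + 17)/6 = 48/6 = 8; σ²_Release notes = ((17−3)/6)² = 5.444

Forward pass:
ES_Unit tests = 0; EF_Unit tests = 3
ES_Integration tests = 3; EF_Integration tests = 3+14 = 17
ES_Code review = 3; EF_Code review = 3+9 = 12
ES_Security audit = max(EF_Unit tests=3, EF_Code review=12) = 12; EF_Security audit = 12+5 = 17
ES_Staging deploy = 12; EF_Staging deploy = 12+4 = 16
ES_Load testing = 12; EF_Load testing = 12+9 = 21
ES_Documentation = max(EF_Unit tests=3, EF_Code review=12) = 12; EF_Documentation = 12+7 = 19
ES_Release notes = max(EF_Integration tests=17, EF_Security audit=17, EF_Staging deploy=16, EF_Load testing=21, EF_Documentation=19) = 21; EF_Release notes = 21+8 = 29
Expected project duration μ = 29 days. Critical path: Unit tests → Code review → Load testing → Release notes.

Variances on critical path: σ²_Unit tests=0.111, σ²_Code review=1.778, σ²_Load testing=1.000, σ²_Release notes=5.444.
Largest is σ²_Release notes = 5.444.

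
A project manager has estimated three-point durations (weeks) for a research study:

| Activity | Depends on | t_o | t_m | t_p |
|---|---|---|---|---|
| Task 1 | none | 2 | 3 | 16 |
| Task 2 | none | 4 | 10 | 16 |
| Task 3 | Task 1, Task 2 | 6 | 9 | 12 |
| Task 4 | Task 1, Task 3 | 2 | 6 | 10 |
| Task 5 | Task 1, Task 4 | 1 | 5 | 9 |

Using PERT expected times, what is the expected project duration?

te_Task 1 = (2 + 4·3 + 16)/6 = 30/6 = 5
te_Task 2 = (4 + 4·10 + 16)/6 = 60/6 = 10
te_Task 3 = (6 + 4·9 + 12)/6 = 54/6 = 9
te_Task 4 = (2 + 4·6 + 10)/6 = 36/6 = 6
te_Task 5 = (1 + 4·5 + 9)/6 = 30/6 = 5

Forward pass:
ES_Task 1 = 0; EF_Task 1 = 5
ES_Task 2 = 0; EF_Task 2 = 10
ES_Task 3 = max(EF_Task 1=5, EF_Task 2=10) = 10; EF_Task 3 = 10+9 = 19
ES_Task 4 = max(EF_Task 1=5, EF_Task 3=19) = 19; EF_Task 4 = 19+6 = 25
ES_Task 5 = max(EF_Task 1=5, EF_Task 4=25) = 25; EF_Task 5 = 25+5 = 30
Expected project duration μ = 30 weeks. Critical path: Task 2 → Task 3 → Task 4 → Task 5.

30 weeks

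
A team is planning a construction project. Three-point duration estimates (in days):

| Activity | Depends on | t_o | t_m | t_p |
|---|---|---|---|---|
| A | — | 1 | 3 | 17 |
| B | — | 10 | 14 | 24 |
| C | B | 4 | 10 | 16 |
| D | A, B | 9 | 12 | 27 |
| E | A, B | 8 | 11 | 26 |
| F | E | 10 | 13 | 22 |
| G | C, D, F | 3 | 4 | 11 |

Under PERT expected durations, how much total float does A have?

te_A = (1 + 4·3 + 17)/6 = 30/6 = 5
te_B = (10 + 4·14 + 24)/6 = 90/6 = 15
te_C = (4 + 4·10 + 16)/6 = 60/6 = 10
te_D = (9 + 4·12 + 27)/6 = 84/6 = 14
te_E = (8 + 4·11 + 26)/6 = 78/6 = 13
te_F = (10 + 4·13 + 22)/6 = 84/6 = 14
te_G = (3 + 4·4 + 11)/6 = 30/6 = 5

Forward pass:
ES_A = 0; EF_A = 5
ES_B = 0; EF_B = 15
ES_C = 15; EF_C = 15+10 = 25
ES_D = max(EF_A=5, EF_B=15) = 15; EF_D = 15+14 = 29
ES_E = max(EF_A=5, EF_B=15) = 15; EF_E = 15+13 = 28
ES_F = 28; EF_F = 28+14 = 42
ES_G = max(EF_C=25, EF_D=29, EF_F=42) = 42; EF_G = 42+5 = 47
Expected project duration μ = 47 days. Critical path: B → E → F → G.

Backward pass:
LF_G = 47; LS_G = 47−5 = 42
LF_F = LS_G = 42; LS_F = 42−14 = 28
LF_E = LS_F = 28; LS_E = 28−13 = 15
LF_D = LS_G = 42; LS_D = 42−14 = 28
LF_C = LS_G = 42; LS_C = 42−10 = 32
LF_B = min(LS_C=32, LS_D=28, LS_E=15) = 15; LS_B = 15−15 = 0
LF_A = min(LS_D=28, LS_E=15) = 15; LS_A = 15−5 = 10
Slack_A = LS_A − ES_A = 10 − 0 = 10

10 days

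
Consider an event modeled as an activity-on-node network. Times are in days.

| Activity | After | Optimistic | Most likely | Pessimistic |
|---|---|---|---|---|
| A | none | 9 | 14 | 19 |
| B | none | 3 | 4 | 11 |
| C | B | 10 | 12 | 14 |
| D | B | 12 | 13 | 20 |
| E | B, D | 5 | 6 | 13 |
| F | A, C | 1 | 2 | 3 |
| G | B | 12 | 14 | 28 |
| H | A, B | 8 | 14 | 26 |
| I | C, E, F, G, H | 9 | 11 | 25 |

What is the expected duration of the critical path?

42 days

te_A = (9 + 4·14 + 19)/6 = 84/6 = 14
te_B = (3 + 4·4 + 11)/6 = 30/6 = 5
te_C = (10 + 4·12 + 14)/6 = 72/6 = 12
te_D = (12 + 4·13 + 20)/6 = 84/6 = 14
te_E = (5 + 4·6 + 13)/6 = 42/6 = 7
te_F = (1 + 4·2 + 3)/6 = 12/6 = 2
te_G = (12 + 4·14 + 28)/6 = 96/6 = 16
te_H = (8 + 4·14 + 26)/6 = 90/6 = 15
te_I = (9 + 4·11 + 25)/6 = 78/6 = 13

Forward pass:
ES_A = 0; EF_A = 14
ES_B = 0; EF_B = 5
ES_C = 5; EF_C = 5+12 = 17
ES_D = 5; EF_D = 5+14 = 19
ES_E = max(EF_B=5, EF_D=19) = 19; EF_E = 19+7 = 26
ES_F = max(EF_A=14, EF_C=17) = 17; EF_F = 17+2 = 19
ES_G = 5; EF_G = 5+16 = 21
ES_H = max(EF_A=14, EF_B=5) = 14; EF_H = 14+15 = 29
ES_I = max(EF_C=17, EF_E=26, EF_F=19, EF_G=21, EF_H=29) = 29; EF_I = 29+13 = 42
Expected project duration μ = 42 days. Critical path: A → H → I.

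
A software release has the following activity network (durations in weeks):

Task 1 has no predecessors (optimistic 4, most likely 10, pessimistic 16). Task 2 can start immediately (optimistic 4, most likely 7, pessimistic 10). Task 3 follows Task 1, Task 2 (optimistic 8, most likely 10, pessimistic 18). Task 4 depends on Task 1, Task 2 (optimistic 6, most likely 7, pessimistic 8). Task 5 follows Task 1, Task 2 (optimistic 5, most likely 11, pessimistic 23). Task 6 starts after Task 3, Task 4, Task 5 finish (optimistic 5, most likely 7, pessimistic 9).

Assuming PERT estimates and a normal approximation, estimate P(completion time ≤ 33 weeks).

te_Task 1 = (4 + 4·10 + 16)/6 = 60/6 = 10; σ²_Task 1 = ((16−4)/6)² = 4.000
te_Task 2 = (4 + 4·7 + 10)/6 = 42/6 = 7; σ²_Task 2 = ((10−4)/6)² = 1.000
te_Task 3 = (8 + 4·10 + 18)/6 = 66/6 = 11; σ²_Task 3 = ((18−8)/6)² = 2.778
te_Task 4 = (6 + 4·7 + 8)/6 = 42/6 = 7; σ²_Task 4 = ((8−6)/6)² = 0.111
te_Task 5 = (5 + 4·11 + 23)/6 = 72/6 = 12; σ²_Task 5 = ((23−5)/6)² = 9.000
te_Task 6 = (5 + 4·7 + 9)/6 = 42/6 = 7; σ²_Task 6 = ((9−5)/6)² = 0.444

Forward pass:
ES_Task 1 = 0; EF_Task 1 = 10
ES_Task 2 = 0; EF_Task 2 = 7
ES_Task 3 = max(EF_Task 1=10, EF_Task 2=7) = 10; EF_Task 3 = 10+11 = 21
ES_Task 4 = max(EF_Task 1=10, EF_Task 2=7) = 10; EF_Task 4 = 10+7 = 17
ES_Task 5 = max(EF_Task 1=10, EF_Task 2=7) = 10; EF_Task 5 = 10+12 = 22
ES_Task 6 = max(EF_Task 3=21, EF_Task 4=17, EF_Task 5=22) = 22; EF_Task 6 = 22+7 = 29
Expected project duration μ = 29 weeks. Critical path: Task 1 → Task 5 → Task 6.

Variance along critical path = 4.000 + 9.000 + 0.444 = 13.444; σ = √13.444 = 3.667 weeks.
Z = (33 − 29) / 3.667 = 1.091
P(T ≤ 33) = Φ(1.091) ≈ 0.862

0.862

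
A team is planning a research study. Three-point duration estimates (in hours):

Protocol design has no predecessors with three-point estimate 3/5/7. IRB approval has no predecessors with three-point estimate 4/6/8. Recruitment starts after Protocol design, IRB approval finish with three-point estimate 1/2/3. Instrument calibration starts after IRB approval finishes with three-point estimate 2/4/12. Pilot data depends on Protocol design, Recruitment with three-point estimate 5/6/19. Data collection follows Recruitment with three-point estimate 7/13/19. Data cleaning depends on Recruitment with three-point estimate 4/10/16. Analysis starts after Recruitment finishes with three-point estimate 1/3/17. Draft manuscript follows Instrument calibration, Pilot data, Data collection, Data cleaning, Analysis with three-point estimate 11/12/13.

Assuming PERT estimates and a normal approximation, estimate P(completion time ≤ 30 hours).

0.082

te_Protocol design = (3 + 4·5 + 7)/6 = 30/6 = 5; σ²_Protocol design = ((7−3)/6)² = 0.444
te_IRB approval = (4 + 4·6 + 8)/6 = 36/6 = 6; σ²_IRB approval = ((8−4)/6)² = 0.444
te_Recruitment = (1 + 4·2 + 3)/6 = 12/6 = 2; σ²_Recruitment = ((3−1)/6)² = 0.111
te_Instrument calibration = (2 + 4·4 + 12)/6 = 30/6 = 5; σ²_Instrument calibration = ((12−2)/6)² = 2.778
te_Pilot data = (5 + 4·6 + 19)/6 = 48/6 = 8; σ²_Pilot data = ((19−5)/6)² = 5.444
te_Data collection = (7 + 4·13 + 19)/6 = 78/6 = 13; σ²_Data collection = ((19−7)/6)² = 4.000
te_Data cleaning = (4 + 4·10 + 16)/6 = 60/6 = 10; σ²_Data cleaning = ((16−4)/6)² = 4.000
te_Analysis = (1 + 4·3 + 17)/6 = 30/6 = 5; σ²_Analysis = ((17−1)/6)² = 7.111
te_Draft manuscript = (11 + 4·12 + 13)/6 = 72/6 = 12; σ²_Draft manuscript = ((13−11)/6)² = 0.111

Forward pass:
ES_Protocol design = 0; EF_Protocol design = 5
ES_IRB approval = 0; EF_IRB approval = 6
ES_Recruitment = max(EF_Protocol design=5, EF_IRB approval=6) = 6; EF_Recruitment = 6+2 = 8
ES_Instrument calibration = 6; EF_Instrument calibration = 6+5 = 11
ES_Pilot data = max(EF_Protocol design=5, EF_Recruitment=8) = 8; EF_Pilot data = 8+8 = 16
ES_Data collection = 8; EF_Data collection = 8+13 = 21
ES_Data cleaning = 8; EF_Data cleaning = 8+10 = 18
ES_Analysis = 8; EF_Analysis = 8+5 = 13
ES_Draft manuscript = max(EF_Instrument calibration=11, EF_Pilot data=16, EF_Data collection=21, EF_Data cleaning=18, EF_Analysis=13) = 21; EF_Draft manuscript = 21+12 = 33
Expected project duration μ = 33 hours. Critical path: IRB approval → Recruitment → Data collection → Draft manuscript.

Variance along critical path = 0.444 + 0.111 + 4.000 + 0.111 = 4.667; σ = √4.667 = 2.160 hours.
Z = (30 − 33) / 2.160 = -1.389
P(T ≤ 30) = Φ(-1.389) ≈ 0.082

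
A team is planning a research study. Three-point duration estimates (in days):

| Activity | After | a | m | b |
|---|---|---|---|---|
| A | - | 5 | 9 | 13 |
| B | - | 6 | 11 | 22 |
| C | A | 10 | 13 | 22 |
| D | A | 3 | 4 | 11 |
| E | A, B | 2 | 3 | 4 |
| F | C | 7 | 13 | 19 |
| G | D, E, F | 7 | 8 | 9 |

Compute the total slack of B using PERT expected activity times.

te_A = (5 + 4·9 + 13)/6 = 54/6 = 9
te_B = (6 + 4·11 + 22)/6 = 72/6 = 12
te_C = (10 + 4·13 + 22)/6 = 84/6 = 14
te_D = (3 + 4·4 + 11)/6 = 30/6 = 5
te_E = (2 + 4·3 + 4)/6 = 18/6 = 3
te_F = (7 + 4·13 + 19)/6 = 78/6 = 13
te_G = (7 + 4·8 + 9)/6 = 48/6 = 8

Forward pass:
ES_A = 0; EF_A = 9
ES_B = 0; EF_B = 12
ES_C = 9; EF_C = 9+14 = 23
ES_D = 9; EF_D = 9+5 = 14
ES_E = max(EF_A=9, EF_B=12) = 12; EF_E = 12+3 = 15
ES_F = 23; EF_F = 23+13 = 36
ES_G = max(EF_D=14, EF_E=15, EF_F=36) = 36; EF_G = 36+8 = 44
Expected project duration μ = 44 days. Critical path: A → C → F → G.

Backward pass:
LF_G = 44; LS_G = 44−8 = 36
LF_F = LS_G = 36; LS_F = 36−13 = 23
LF_E = LS_G = 36; LS_E = 36−3 = 33
LF_D = LS_G = 36; LS_D = 36−5 = 31
LF_C = LS_F = 23; LS_C = 23−14 = 9
LF_B = LS_E = 33; LS_B = 33−12 = 21
LF_A = min(LS_C=9, LS_D=31, LS_E=33) = 9; LS_A = 9−9 = 0
Slack_B = LS_B − ES_B = 21 − 0 = 21

21 days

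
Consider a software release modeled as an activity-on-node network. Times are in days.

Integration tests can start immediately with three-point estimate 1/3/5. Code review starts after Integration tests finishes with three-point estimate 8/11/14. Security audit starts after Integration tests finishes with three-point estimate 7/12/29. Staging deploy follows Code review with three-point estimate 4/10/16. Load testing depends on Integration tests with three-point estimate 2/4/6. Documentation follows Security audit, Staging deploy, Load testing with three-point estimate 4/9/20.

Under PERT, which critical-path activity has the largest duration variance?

Documentation

te_Integration tests = (1 + 4·3 + 5)/6 = 18/6 = 3; σ²_Integration tests = ((5−1)/6)² = 0.444
te_Code review = (8 + 4·11 + 14)/6 = 66/6 = 11; σ²_Code review = ((14−8)/6)² = 1.000
te_Security audit = (7 + 4·12 + 29)/6 = 84/6 = 14; σ²_Security audit = ((29−7)/6)² = 13.444
te_Staging deploy = (4 + 4·10 + 16)/6 = 60/6 = 10; σ²_Staging deploy = ((16−4)/6)² = 4.000
te_Load testing = (2 + 4·4 + 6)/6 = 24/6 = 4; σ²_Load testing = ((6−2)/6)² = 0.444
te_Documentation = (4 + 4·9 + 20)/6 = 60/6 = 10; σ²_Documentation = ((20−4)/6)² = 7.111

Forward pass:
ES_Integration tests = 0; EF_Integration tests = 3
ES_Code review = 3; EF_Code review = 3+11 = 14
ES_Security audit = 3; EF_Security audit = 3+14 = 17
ES_Staging deploy = 14; EF_Staging deploy = 14+10 = 24
ES_Load testing = 3; EF_Load testing = 3+4 = 7
ES_Documentation = max(EF_Security audit=17, EF_Staging deploy=24, EF_Load testing=7) = 24; EF_Documentation = 24+10 = 34
Expected project duration μ = 34 days. Critical path: Integration tests → Code review → Staging deploy → Documentation.

Variances on critical path: σ²_Integration tests=0.444, σ²_Code review=1.000, σ²_Staging deploy=4.000, σ²_Documentation=7.111.
Largest is σ²_Documentation = 7.111.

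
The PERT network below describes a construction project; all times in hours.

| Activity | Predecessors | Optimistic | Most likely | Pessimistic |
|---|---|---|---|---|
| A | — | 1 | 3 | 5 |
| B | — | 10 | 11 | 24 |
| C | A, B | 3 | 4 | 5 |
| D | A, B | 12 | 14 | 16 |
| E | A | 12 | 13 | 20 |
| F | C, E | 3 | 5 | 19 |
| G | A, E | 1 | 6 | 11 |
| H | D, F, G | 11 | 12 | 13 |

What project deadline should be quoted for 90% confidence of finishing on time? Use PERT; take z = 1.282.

te_A = (1 + 4·3 + 5)/6 = 18/6 = 3; σ²_A = ((5−1)/6)² = 0.444
te_B = (10 + 4·11 + 24)/6 = 78/6 = 13; σ²_B = ((24−10)/6)² = 5.444
te_C = (3 + 4·4 + 5)/6 = 24/6 = 4; σ²_C = ((5−3)/6)² = 0.111
te_D = (12 + 4·14 + 16)/6 = 84/6 = 14; σ²_D = ((16−12)/6)² = 0.444
te_E = (12 + 4·13 + 20)/6 = 84/6 = 14; σ²_E = ((20−12)/6)² = 1.778
te_F = (3 + 4·5 + 19)/6 = 42/6 = 7; σ²_F = ((19−3)/6)² = 7.111
te_G = (1 + 4·6 + 11)/6 = 36/6 = 6; σ²_G = ((11−1)/6)² = 2.778
te_H = (11 + 4·12 + 13)/6 = 72/6 = 12; σ²_H = ((13−11)/6)² = 0.111

Forward pass:
ES_A = 0; EF_A = 3
ES_B = 0; EF_B = 13
ES_C = max(EF_A=3, EF_B=13) = 13; EF_C = 13+4 = 17
ES_D = max(EF_A=3, EF_B=13) = 13; EF_D = 13+14 = 27
ES_E = 3; EF_E = 3+14 = 17
ES_F = max(EF_C=17, EF_E=17) = 17; EF_F = 17+7 = 24
ES_G = max(EF_A=3, EF_E=17) = 17; EF_G = 17+6 = 23
ES_H = max(EF_D=27, EF_F=24, EF_G=23) = 27; EF_H = 27+12 = 39
Expected project duration μ = 39 hours. Critical path: B → D → H.

Variance along critical path = 5.444 + 0.444 + 0.111 = 6.000; σ = 2.449 hours.
D = μ + z·σ = 39 + 1.282·2.449 = 42.1 hours

42.1 hours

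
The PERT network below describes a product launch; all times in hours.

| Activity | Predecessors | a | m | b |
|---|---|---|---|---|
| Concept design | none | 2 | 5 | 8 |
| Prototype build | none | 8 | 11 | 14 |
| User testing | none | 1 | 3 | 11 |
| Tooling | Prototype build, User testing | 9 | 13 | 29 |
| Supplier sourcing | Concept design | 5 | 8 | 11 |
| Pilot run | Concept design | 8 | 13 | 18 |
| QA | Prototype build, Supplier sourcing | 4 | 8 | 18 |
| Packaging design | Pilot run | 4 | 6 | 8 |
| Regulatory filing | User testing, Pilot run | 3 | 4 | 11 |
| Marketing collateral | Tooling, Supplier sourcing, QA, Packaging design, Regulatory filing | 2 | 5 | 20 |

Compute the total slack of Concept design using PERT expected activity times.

te_Concept design = (2 + 4·5 + 8)/6 = 30/6 = 5
te_Prototype build = (8 + 4·11 + 14)/6 = 66/6 = 11
te_User testing = (1 + 4·3 + 11)/6 = 24/6 = 4
te_Tooling = (9 + 4·13 + 29)/6 = 90/6 = 15
te_Supplier sourcing = (5 + 4·8 + 11)/6 = 48/6 = 8
te_Pilot run = (8 + 4·13 + 18)/6 = 78/6 = 13
te_QA = (4 + 4·8 + 18)/6 = 54/6 = 9
te_Packaging design = (4 + 4·6 + 8)/6 = 36/6 = 6
te_Regulatory filing = (3 + 4·4 + 11)/6 = 30/6 = 5
te_Marketing collateral = (2 + 4·5 + 20)/6 = 42/6 = 7

Forward pass:
ES_Concept design = 0; EF_Concept design = 5
ES_Prototype build = 0; EF_Prototype build = 11
ES_User testing = 0; EF_User testing = 4
ES_Tooling = max(EF_Prototype build=11, EF_User testing=4) = 11; EF_Tooling = 11+15 = 26
ES_Supplier sourcing = 5; EF_Supplier sourcing = 5+8 = 13
ES_Pilot run = 5; EF_Pilot run = 5+13 = 18
ES_QA = max(EF_Prototype build=11, EF_Supplier sourcing=13) = 13; EF_QA = 13+9 = 22
ES_Packaging design = 18; EF_Packaging design = 18+6 = 24
ES_Regulatory filing = max(EF_User testing=4, EF_Pilot run=18) = 18; EF_Regulatory filing = 18+5 = 23
ES_Marketing collateral = max(EF_Tooling=26, EF_Supplier sourcing=13, EF_QA=22, EF_Packaging design=24, EF_Regulatory filing=23) = 26; EF_Marketing collateral = 26+7 = 33
Expected project duration μ = 33 hours. Critical path: Prototype build → Tooling → Marketing collateral.

Backward pass:
LF_Marketing collateral = 33; LS_Marketing collateral = 33−7 = 26
LF_Regulatory filing = LS_Marketing collateral = 26; LS_Regulatory filing = 26−5 = 21
LF_Packaging design = LS_Marketing collateral = 26; LS_Packaging design = 26−6 = 20
LF_QA = LS_Marketing collateral = 26; LS_QA = 26−9 = 17
LF_Pilot run = min(LS_Packaging design=20, LS_Regulatory filing=21) = 20; LS_Pilot run = 20−13 = 7
LF_Supplier sourcing = min(LS_QA=17, LS_Marketing collateral=26) = 17; LS_Supplier sourcing = 17−8 = 9
LF_Tooling = LS_Marketing collateral = 26; LS_Tooling = 26−15 = 11
LF_User testing = min(LS_Tooling=11, LS_Regulatory filing=21) = 11; LS_User testing = 11−4 = 7
LF_Prototype build = min(LS_Tooling=11, LS_QA=17) = 11; LS_Prototype build = 11−11 = 0
LF_Concept design = min(LS_Supplier sourcing=9, LS_Pilot run=7) = 7; LS_Concept design = 7−5 = 2
Slack_Concept design = LS_Concept design − ES_Concept design = 2 − 0 = 2

2 hours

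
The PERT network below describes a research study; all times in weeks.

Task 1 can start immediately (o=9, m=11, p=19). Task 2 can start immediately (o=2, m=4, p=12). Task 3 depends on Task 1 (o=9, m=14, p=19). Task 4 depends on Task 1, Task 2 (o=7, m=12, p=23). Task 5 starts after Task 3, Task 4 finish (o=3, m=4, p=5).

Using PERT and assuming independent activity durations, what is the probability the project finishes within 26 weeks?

te_Task 1 = (9 + 4·11 + 19)/6 = 72/6 = 12; σ²_Task 1 = ((19−9)/6)² = 2.778
te_Task 2 = (2 + 4·4 + 12)/6 = 30/6 = 5; σ²_Task 2 = ((12−2)/6)² = 2.778
te_Task 3 = (9 + 4·14 + 19)/6 = 84/6 = 14; σ²_Task 3 = ((19−9)/6)² = 2.778
te_Task 4 = (7 + 4·12 + 23)/6 = 78/6 = 13; σ²_Task 4 = ((23−7)/6)² = 7.111
te_Task 5 = (3 + 4·4 + 5)/6 = 24/6 = 4; σ²_Task 5 = ((5−3)/6)² = 0.111

Forward pass:
ES_Task 1 = 0; EF_Task 1 = 12
ES_Task 2 = 0; EF_Task 2 = 5
ES_Task 3 = 12; EF_Task 3 = 12+14 = 26
ES_Task 4 = max(EF_Task 1=12, EF_Task 2=5) = 12; EF_Task 4 = 12+13 = 25
ES_Task 5 = max(EF_Task 3=26, EF_Task 4=25) = 26; EF_Task 5 = 26+4 = 30
Expected project duration μ = 30 weeks. Critical path: Task 1 → Task 3 → Task 5.

Variance along critical path = 2.778 + 2.778 + 0.111 = 5.667; σ = √5.667 = 2.380 weeks.
Z = (26 − 30) / 2.380 = -1.680
P(T ≤ 26) = Φ(-1.680) ≈ 0.046

0.046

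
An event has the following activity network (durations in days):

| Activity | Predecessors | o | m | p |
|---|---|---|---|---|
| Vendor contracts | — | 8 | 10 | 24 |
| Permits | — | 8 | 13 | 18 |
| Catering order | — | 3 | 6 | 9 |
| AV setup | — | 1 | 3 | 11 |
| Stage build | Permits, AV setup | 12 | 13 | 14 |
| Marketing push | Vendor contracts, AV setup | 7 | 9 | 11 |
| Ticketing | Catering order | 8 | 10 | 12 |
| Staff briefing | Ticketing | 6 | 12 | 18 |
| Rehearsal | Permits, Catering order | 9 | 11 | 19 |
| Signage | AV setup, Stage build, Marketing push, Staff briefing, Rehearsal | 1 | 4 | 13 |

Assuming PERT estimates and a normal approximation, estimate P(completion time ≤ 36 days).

0.836

te_Vendor contracts = (8 + 4·10 + 24)/6 = 72/6 = 12; σ²_Vendor contracts = ((24−8)/6)² = 7.111
te_Permits = (8 + 4·13 + 18)/6 = 78/6 = 13; σ²_Permits = ((18−8)/6)² = 2.778
te_Catering order = (3 + 4·6 + 9)/6 = 36/6 = 6; σ²_Catering order = ((9−3)/6)² = 1.000
te_AV setup = (1 + 4·3 + 11)/6 = 24/6 = 4; σ²_AV setup = ((11−1)/6)² = 2.778
te_Stage build = (12 + 4·13 + 14)/6 = 78/6 = 13; σ²_Stage build = ((14−12)/6)² = 0.111
te_Marketing push = (7 + 4·9 + 11)/6 = 54/6 = 9; σ²_Marketing push = ((11−7)/6)² = 0.444
te_Ticketing = (8 + 4·10 + 12)/6 = 60/6 = 10; σ²_Ticketing = ((12−8)/6)² = 0.444
te_Staff briefing = (6 + 4·12 + 18)/6 = 72/6 = 12; σ²_Staff briefing = ((18−6)/6)² = 4.000
te_Rehearsal = (9 + 4·11 + 19)/6 = 72/6 = 12; σ²_Rehearsal = ((19−9)/6)² = 2.778
te_Signage = (1 + 4·4 + 13)/6 = 30/6 = 5; σ²_Signage = ((13−1)/6)² = 4.000

Forward pass:
ES_Vendor contracts = 0; EF_Vendor contracts = 12
ES_Permits = 0; EF_Permits = 13
ES_Catering order = 0; EF_Catering order = 6
ES_AV setup = 0; EF_AV setup = 4
ES_Stage build = max(EF_Permits=13, EF_AV setup=4) = 13; EF_Stage build = 13+13 = 26
ES_Marketing push = max(EF_Vendor contracts=12, EF_AV setup=4) = 12; EF_Marketing push = 12+9 = 21
ES_Ticketing = 6; EF_Ticketing = 6+10 = 16
ES_Staff briefing = 16; EF_Staff briefing = 16+12 = 28
ES_Rehearsal = max(EF_Permits=13, EF_Catering order=6) = 13; EF_Rehearsal = 13+12 = 25
ES_Signage = max(EF_AV setup=4, EF_Stage build=26, EF_Marketing push=21, EF_Staff briefing=28, EF_Rehearsal=25) = 28; EF_Signage = 28+5 = 33
Expected project duration μ = 33 days. Critical path: Catering order → Ticketing → Staff briefing → Signage.

Variance along critical path = 1.000 + 0.444 + 4.000 + 4.000 = 9.444; σ = √9.444 = 3.073 days.
Z = (36 − 33) / 3.073 = 0.976
P(T ≤ 36) = Φ(0.976) ≈ 0.836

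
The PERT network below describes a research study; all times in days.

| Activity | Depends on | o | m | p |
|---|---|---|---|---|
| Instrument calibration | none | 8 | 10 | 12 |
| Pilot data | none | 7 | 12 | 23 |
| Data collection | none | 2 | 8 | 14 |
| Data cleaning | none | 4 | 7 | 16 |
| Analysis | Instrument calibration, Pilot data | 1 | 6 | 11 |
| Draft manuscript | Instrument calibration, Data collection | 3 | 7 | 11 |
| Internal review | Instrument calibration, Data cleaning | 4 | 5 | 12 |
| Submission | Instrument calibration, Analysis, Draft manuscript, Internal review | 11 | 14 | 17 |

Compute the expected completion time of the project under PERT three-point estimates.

te_Instrument calibration = (8 + 4·10 + 12)/6 = 60/6 = 10
te_Pilot data = (7 + 4·12 + 23)/6 = 78/6 = 13
te_Data collection = (2 + 4·8 + 14)/6 = 48/6 = 8
te_Data cleaning = (4 + 4·7 + 16)/6 = 48/6 = 8
te_Analysis = (1 + 4·6 + 11)/6 = 36/6 = 6
te_Draft manuscript = (3 + 4·7 + 11)/6 = 42/6 = 7
te_Internal review = (4 + 4·5 + 12)/6 = 36/6 = 6
te_Submission = (11 + 4·14 + 17)/6 = 84/6 = 14

Forward pass:
ES_Instrument calibration = 0; EF_Instrument calibration = 10
ES_Pilot data = 0; EF_Pilot data = 13
ES_Data collection = 0; EF_Data collection = 8
ES_Data cleaning = 0; EF_Data cleaning = 8
ES_Analysis = max(EF_Instrument calibration=10, EF_Pilot data=13) = 13; EF_Analysis = 13+6 = 19
ES_Draft manuscript = max(EF_Instrument calibration=10, EF_Data collection=8) = 10; EF_Draft manuscript = 10+7 = 17
ES_Internal review = max(EF_Instrument calibration=10, EF_Data cleaning=8) = 10; EF_Internal review = 10+6 = 16
ES_Submission = max(EF_Instrument calibration=10, EF_Analysis=19, EF_Draft manuscript=17, EF_Internal review=16) = 19; EF_Submission = 19+14 = 33
Expected project duration μ = 33 days. Critical path: Pilot data → Analysis → Submission.

33 days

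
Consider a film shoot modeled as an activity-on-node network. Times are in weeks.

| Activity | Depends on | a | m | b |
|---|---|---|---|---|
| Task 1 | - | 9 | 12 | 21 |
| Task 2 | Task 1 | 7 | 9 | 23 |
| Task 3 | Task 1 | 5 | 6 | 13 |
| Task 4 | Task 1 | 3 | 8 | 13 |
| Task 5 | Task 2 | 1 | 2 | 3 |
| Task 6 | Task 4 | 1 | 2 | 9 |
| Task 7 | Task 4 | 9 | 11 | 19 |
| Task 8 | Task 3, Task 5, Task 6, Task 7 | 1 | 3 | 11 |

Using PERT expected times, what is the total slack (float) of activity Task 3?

te_Task 1 = (9 + 4·12 + 21)/6 = 78/6 = 13
te_Task 2 = (7 + 4·9 + 23)/6 = 66/6 = 11
te_Task 3 = (5 + 4·6 + 13)/6 = 42/6 = 7
te_Task 4 = (3 + 4·8 + 13)/6 = 48/6 = 8
te_Task 5 = (1 + 4·2 + 3)/6 = 12/6 = 2
te_Task 6 = (1 + 4·2 + 9)/6 = 18/6 = 3
te_Task 7 = (9 + 4·11 + 19)/6 = 72/6 = 12
te_Task 8 = (1 + 4·3 + 11)/6 = 24/6 = 4

Forward pass:
ES_Task 1 = 0; EF_Task 1 = 13
ES_Task 2 = 13; EF_Task 2 = 13+11 = 24
ES_Task 3 = 13; EF_Task 3 = 13+7 = 20
ES_Task 4 = 13; EF_Task 4 = 13+8 = 21
ES_Task 5 = 24; EF_Task 5 = 24+2 = 26
ES_Task 6 = 21; EF_Task 6 = 21+3 = 24
ES_Task 7 = 21; EF_Task 7 = 21+12 = 33
ES_Task 8 = max(EF_Task 3=20, EF_Task 5=26, EF_Task 6=24, EF_Task 7=33) = 33; EF_Task 8 = 33+4 = 37
Expected project duration μ = 37 weeks. Critical path: Task 1 → Task 4 → Task 7 → Task 8.

Backward pass:
LF_Task 8 = 37; LS_Task 8 = 37−4 = 33
LF_Task 7 = LS_Task 8 = 33; LS_Task 7 = 33−12 = 21
LF_Task 6 = LS_Task 8 = 33; LS_Task 6 = 33−3 = 30
LF_Task 5 = LS_Task 8 = 33; LS_Task 5 = 33−2 = 31
LF_Task 4 = min(LS_Task 6=30, LS_Task 7=21) = 21; LS_Task 4 = 21−8 = 13
LF_Task 3 = LS_Task 8 = 33; LS_Task 3 = 33−7 = 26
LF_Task 2 = LS_Task 5 = 31; LS_Task 2 = 31−11 = 20
LF_Task 1 = min(LS_Task 2=20, LS_Task 3=26, LS_Task 4=13) = 13; LS_Task 1 = 13−13 = 0
Slack_Task 3 = LS_Task 3 − ES_Task 3 = 26 − 13 = 13

13 weeks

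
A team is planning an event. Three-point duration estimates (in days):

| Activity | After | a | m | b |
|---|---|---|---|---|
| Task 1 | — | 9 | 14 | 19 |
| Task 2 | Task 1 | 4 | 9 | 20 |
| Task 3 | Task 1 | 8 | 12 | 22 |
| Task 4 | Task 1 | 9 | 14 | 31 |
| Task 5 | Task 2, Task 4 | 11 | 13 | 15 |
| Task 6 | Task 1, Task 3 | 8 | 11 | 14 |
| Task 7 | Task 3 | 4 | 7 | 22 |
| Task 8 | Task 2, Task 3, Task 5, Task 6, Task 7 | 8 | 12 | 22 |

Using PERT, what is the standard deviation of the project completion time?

te_Task 1 = (9 + 4·14 + 19)/6 = 84/6 = 14; σ²_Task 1 = ((19−9)/6)² = 2.778
te_Task 2 = (4 + 4·9 + 20)/6 = 60/6 = 10; σ²_Task 2 = ((20−4)/6)² = 7.111
te_Task 3 = (8 + 4·12 + 22)/6 = 78/6 = 13; σ²_Task 3 = ((22−8)/6)² = 5.444
te_Task 4 = (9 + 4·14 + 31)/6 = 96/6 = 16; σ²_Task 4 = ((31−9)/6)² = 13.444
te_Task 5 = (11 + 4·13 + 15)/6 = 78/6 = 13; σ²_Task 5 = ((15−11)/6)² = 0.444
te_Task 6 = (8 + 4·11 + 14)/6 = 66/6 = 11; σ²_Task 6 = ((14−8)/6)² = 1.000
te_Task 7 = (4 + 4·7 + 22)/6 = 54/6 = 9; σ²_Task 7 = ((22−4)/6)² = 9.000
te_Task 8 = (8 + 4·12 + 22)/6 = 78/6 = 13; σ²_Task 8 = ((22−8)/6)² = 5.444

Forward pass:
ES_Task 1 = 0; EF_Task 1 = 14
ES_Task 2 = 14; EF_Task 2 = 14+10 = 24
ES_Task 3 = 14; EF_Task 3 = 14+13 = 27
ES_Task 4 = 14; EF_Task 4 = 14+16 = 30
ES_Task 5 = max(EF_Task 2=24, EF_Task 4=30) = 30; EF_Task 5 = 30+13 = 43
ES_Task 6 = max(EF_Task 1=14, EF_Task 3=27) = 27; EF_Task 6 = 27+11 = 38
ES_Task 7 = 27; EF_Task 7 = 27+9 = 36
ES_Task 8 = max(EF_Task 2=24, EF_Task 3=27, EF_Task 5=43, EF_Task 6=38, EF_Task 7=36) = 43; EF_Task 8 = 43+13 = 56
Expected project duration μ = 56 days. Critical path: Task 1 → Task 4 → Task 5 → Task 8.

Variance along critical path = 2.778 + 13.444 + 0.444 + 5.444 = 22.111
σ = √22.111 = 4.702 days

4.70 days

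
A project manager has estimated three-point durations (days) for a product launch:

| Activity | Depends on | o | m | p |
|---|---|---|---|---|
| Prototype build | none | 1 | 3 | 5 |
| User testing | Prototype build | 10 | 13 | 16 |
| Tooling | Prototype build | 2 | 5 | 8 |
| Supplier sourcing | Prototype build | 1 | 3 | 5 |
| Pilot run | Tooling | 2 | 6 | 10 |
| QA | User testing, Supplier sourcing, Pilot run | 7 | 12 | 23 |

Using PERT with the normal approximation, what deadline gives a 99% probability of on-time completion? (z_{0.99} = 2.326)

te_Prototype build = (1 + 4·3 + 5)/6 = 18/6 = 3; σ²_Prototype build = ((5−1)/6)² = 0.444
te_User testing = (10 + 4·13 + 16)/6 = 78/6 = 13; σ²_User testing = ((16−10)/6)² = 1.000
te_Tooling = (2 + 4·5 + 8)/6 = 30/6 = 5; σ²_Tooling = ((8−2)/6)² = 1.000
te_Supplier sourcing = (1 + 4·3 + 5)/6 = 18/6 = 3; σ²_Supplier sourcing = ((5−1)/6)² = 0.444
te_Pilot run = (2 + 4·6 + 10)/6 = 36/6 = 6; σ²_Pilot run = ((10−2)/6)² = 1.778
te_QA = (7 + 4·12 + 23)/6 = 78/6 = 13; σ²_QA = ((23−7)/6)² = 7.111

Forward pass:
ES_Prototype build = 0; EF_Prototype build = 3
ES_User testing = 3; EF_User testing = 3+13 = 16
ES_Tooling = 3; EF_Tooling = 3+5 = 8
ES_Supplier sourcing = 3; EF_Supplier sourcing = 3+3 = 6
ES_Pilot run = 8; EF_Pilot run = 8+6 = 14
ES_QA = max(EF_User testing=16, EF_Supplier sourcing=6, EF_Pilot run=14) = 16; EF_QA = 16+13 = 29
Expected project duration μ = 29 days. Critical path: Prototype build → User testing → QA.

Variance along critical path = 0.444 + 1.000 + 7.111 = 8.556; σ = 2.925 days.
D = μ + z·σ = 29 + 2.326·2.925 = 35.8 days

35.8 days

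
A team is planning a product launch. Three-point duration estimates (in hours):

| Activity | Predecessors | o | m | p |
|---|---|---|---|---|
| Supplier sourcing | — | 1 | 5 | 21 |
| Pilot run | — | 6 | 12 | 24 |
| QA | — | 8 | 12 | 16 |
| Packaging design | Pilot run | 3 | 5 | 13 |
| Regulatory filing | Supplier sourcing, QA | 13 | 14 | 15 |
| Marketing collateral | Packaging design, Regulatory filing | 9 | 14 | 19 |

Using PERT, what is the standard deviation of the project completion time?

te_Supplier sourcing = (1 + 4·5 + 21)/6 = 42/6 = 7; σ²_Supplier sourcing = ((21−1)/6)² = 11.111
te_Pilot run = (6 + 4·12 + 24)/6 = 78/6 = 13; σ²_Pilot run = ((24−6)/6)² = 9.000
te_QA = (8 + 4·12 + 16)/6 = 72/6 = 12; σ²_QA = ((16−8)/6)² = 1.778
te_Packaging design = (3 + 4·5 + 13)/6 = 36/6 = 6; σ²_Packaging design = ((13−3)/6)² = 2.778
te_Regulatory filing = (13 + 4·14 + 15)/6 = 84/6 = 14; σ²_Regulatory filing = ((15−13)/6)² = 0.111
te_Marketing collateral = (9 + 4·14 + 19)/6 = 84/6 = 14; σ²_Marketing collateral = ((19−9)/6)² = 2.778

Forward pass:
ES_Supplier sourcing = 0; EF_Supplier sourcing = 7
ES_Pilot run = 0; EF_Pilot run = 13
ES_QA = 0; EF_QA = 12
ES_Packaging design = 13; EF_Packaging design = 13+6 = 19
ES_Regulatory filing = max(EF_Supplier sourcing=7, EF_QA=12) = 12; EF_Regulatory filing = 12+14 = 26
ES_Marketing collateral = max(EF_Packaging design=19, EF_Regulatory filing=26) = 26; EF_Marketing collateral = 26+14 = 40
Expected project duration μ = 40 hours. Critical path: QA → Regulatory filing → Marketing collateral.

Variance along critical path = 1.778 + 0.111 + 2.778 = 4.667
σ = √4.667 = 2.160 hours

2.16 hours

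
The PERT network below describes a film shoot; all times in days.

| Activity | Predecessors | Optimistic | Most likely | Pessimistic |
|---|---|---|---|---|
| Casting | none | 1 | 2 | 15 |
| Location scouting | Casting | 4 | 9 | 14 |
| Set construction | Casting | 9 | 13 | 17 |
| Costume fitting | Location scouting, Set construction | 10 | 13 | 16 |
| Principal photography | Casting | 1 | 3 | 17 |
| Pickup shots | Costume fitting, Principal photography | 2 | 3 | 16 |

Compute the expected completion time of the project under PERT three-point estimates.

35 days

te_Casting = (1 + 4·2 + 15)/6 = 24/6 = 4
te_Location scouting = (4 + 4·9 + 14)/6 = 54/6 = 9
te_Set construction = (9 + 4·13 + 17)/6 = 78/6 = 13
te_Costume fitting = (10 + 4·13 + 16)/6 = 78/6 = 13
te_Principal photography = (1 + 4·3 + 17)/6 = 30/6 = 5
te_Pickup shots = (2 + 4·3 + 16)/6 = 30/6 = 5

Forward pass:
ES_Casting = 0; EF_Casting = 4
ES_Location scouting = 4; EF_Location scouting = 4+9 = 13
ES_Set construction = 4; EF_Set construction = 4+13 = 17
ES_Costume fitting = max(EF_Location scouting=13, EF_Set construction=17) = 17; EF_Costume fitting = 17+13 = 30
ES_Principal photography = 4; EF_Principal photography = 4+5 = 9
ES_Pickup shots = max(EF_Costume fitting=30, EF_Principal photography=9) = 30; EF_Pickup shots = 30+5 = 35
Expected project duration μ = 35 days. Critical path: Casting → Set construction → Costume fitting → Pickup shots.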